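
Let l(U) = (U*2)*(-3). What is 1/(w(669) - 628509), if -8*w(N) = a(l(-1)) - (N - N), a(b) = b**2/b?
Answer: -4/2514039 ≈ -1.5911e-6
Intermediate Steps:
l(U) = -6*U (l(U) = (2*U)*(-3) = -6*U)
a(b) = b
w(N) = -3/4 (w(N) = -(-6*(-1) - (N - N))/8 = -(6 - 1*0)/8 = -(6 + 0)/8 = -1/8*6 = -3/4)
1/(w(669) - 628509) = 1/(-3/4 - 628509) = 1/(-2514039/4) = -4/2514039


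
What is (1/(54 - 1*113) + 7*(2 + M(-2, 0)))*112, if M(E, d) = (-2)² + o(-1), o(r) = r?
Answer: 231168/59 ≈ 3918.1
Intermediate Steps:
M(E, d) = 3 (M(E, d) = (-2)² - 1 = 4 - 1 = 3)
(1/(54 - 1*113) + 7*(2 + M(-2, 0)))*112 = (1/(54 - 1*113) + 7*(2 + 3))*112 = (1/(54 - 113) + 7*5)*112 = (1/(-59) + 35)*112 = (-1/59 + 35)*112 = (2064/59)*112 = 231168/59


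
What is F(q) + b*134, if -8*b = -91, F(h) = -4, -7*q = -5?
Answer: 6081/4 ≈ 1520.3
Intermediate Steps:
q = 5/7 (q = -1/7*(-5) = 5/7 ≈ 0.71429)
b = 91/8 (b = -1/8*(-91) = 91/8 ≈ 11.375)
F(q) + b*134 = -4 + (91/8)*134 = -4 + 6097/4 = 6081/4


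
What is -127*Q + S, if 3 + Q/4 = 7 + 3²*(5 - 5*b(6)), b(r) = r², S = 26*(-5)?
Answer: 797938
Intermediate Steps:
S = -130
Q = -6284 (Q = -12 + 4*(7 + 3²*(5 - 5*6²)) = -12 + 4*(7 + 9*(5 - 5*36)) = -12 + 4*(7 + 9*(5 - 180)) = -12 + 4*(7 + 9*(-175)) = -12 + 4*(7 - 1575) = -12 + 4*(-1568) = -12 - 6272 = -6284)
-127*Q + S = -127*(-6284) - 130 = 798068 - 130 = 797938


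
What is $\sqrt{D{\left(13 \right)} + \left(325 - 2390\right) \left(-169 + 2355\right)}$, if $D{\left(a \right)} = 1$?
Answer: $i \sqrt{4514089} \approx 2124.6 i$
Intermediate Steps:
$\sqrt{D{\left(13 \right)} + \left(325 - 2390\right) \left(-169 + 2355\right)} = \sqrt{1 + \left(325 - 2390\right) \left(-169 + 2355\right)} = \sqrt{1 - 4514090} = \sqrt{-4514089} = i \sqrt{4514089}$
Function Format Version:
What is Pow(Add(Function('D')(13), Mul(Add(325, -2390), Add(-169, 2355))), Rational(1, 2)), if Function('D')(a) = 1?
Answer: Mul(I, Pow(4514089, Rational(1, 2))) ≈ Mul(2124.6, I)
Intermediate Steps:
Pow(Add(Function('D')(13), Mul(Add(325, -2390), Add(-169, 2355))), Rational(1, 2)) = Pow(Add(1, Mul(Add(325, -2390), Add(-169, 2355))), Rational(1, 2)) = Pow(Add(1, Mul(-2065, 2186)), Rational(1, 2)) = Pow(Add(1, -4514090), Rational(1, 2)) = Pow(-4514089, Rational(1, 2)) = Mul(I, Pow(4514089, Rational(1, 2)))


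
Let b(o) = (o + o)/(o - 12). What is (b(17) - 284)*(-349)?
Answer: 483714/5 ≈ 96743.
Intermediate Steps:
b(o) = 2*o/(-12 + o) (b(o) = (2*o)/(-12 + o) = 2*o/(-12 + o))
(b(17) - 284)*(-349) = (2*17/(-12 + 17) - 284)*(-349) = (2*17/5 - 284)*(-349) = (2*17*(⅕) - 284)*(-349) = (34/5 - 284)*(-349) = -1386/5*(-349) = 483714/5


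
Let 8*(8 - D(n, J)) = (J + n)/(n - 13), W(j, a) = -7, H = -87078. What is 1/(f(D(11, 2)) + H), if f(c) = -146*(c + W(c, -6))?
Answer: -8/698741 ≈ -1.1449e-5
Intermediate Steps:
D(n, J) = 8 - (J + n)/(8*(-13 + n)) (D(n, J) = 8 - (J + n)/(8*(n - 13)) = 8 - (J + n)/(8*(-13 + n)))
f(c) = 1022 - 146*c (f(c) = -146*(c - 7) = -146*(-7 + c) = 1022 - 146*c)
1/(f(D(11, 2)) + H) = 1/((1022 - 73*(-832 - 1*2 + 63*11)/(4*(-13 + 11))) - 87078) = 1/((1022 - 73*(-832 - 2 + 693)/(4*(-2))) - 87078) = 1/((1022 - 73*(-1)*(-141)/(4*2)) - 87078) = 1/((1022 - 146*141/16) - 87078) = 1/((1022 - 10293/8) - 87078) = 1/(-2117/8 - 87078) = 1/(-698741/8) = -8/698741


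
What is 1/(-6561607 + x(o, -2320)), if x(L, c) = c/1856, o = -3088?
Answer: -4/26246433 ≈ -1.5240e-7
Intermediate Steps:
x(L, c) = c/1856 (x(L, c) = c*(1/1856) = c/1856)
1/(-6561607 + x(o, -2320)) = 1/(-6561607 + (1/1856)*(-2320)) = 1/(-6561607 - 5/4) = 1/(-26246433/4) = -4/26246433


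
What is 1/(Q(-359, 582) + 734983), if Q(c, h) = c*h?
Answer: 1/526045 ≈ 1.9010e-6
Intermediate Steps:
1/(Q(-359, 582) + 734983) = 1/(-359*582 + 734983) = 1/(-208938 + 734983) = 1/526045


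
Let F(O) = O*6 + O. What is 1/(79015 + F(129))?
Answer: 1/79918 ≈ 1.2513e-5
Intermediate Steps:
F(O) = 7*O (F(O) = 6*O + O = 7*O)
1/(79015 + F(129)) = 1/(79015 + 7*129) = 1/(79015 + 903) = 1/79918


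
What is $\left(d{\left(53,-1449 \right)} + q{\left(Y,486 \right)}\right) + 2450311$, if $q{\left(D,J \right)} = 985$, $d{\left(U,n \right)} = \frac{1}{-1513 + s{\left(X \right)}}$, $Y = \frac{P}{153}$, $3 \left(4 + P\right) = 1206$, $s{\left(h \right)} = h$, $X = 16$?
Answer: $\frac{3669590111}{1497} \approx 2.4513 \cdot 10^{6}$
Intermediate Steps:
$P = 398$ ($P = -4 + \frac{1}{3} \cdot 1206 = -4 + 402 = 398$)
$Y = \frac{398}{153} \approx 2.6013$
$d{\left(U,n \right)} = - \frac{1}{1497}$ ($d{\left(U,n \right)} = \frac{1}{-1513 + 16} = \frac{1}{-1497} = - \frac{1}{1497}$)
$\left(d{\left(53,-1449 \right)} + q{\left(Y,486 \right)}\right) + 2450311 = \left(- \frac{1}{1497} + 985\right) + 2450311 = \frac{1474544}{1497} + 2450311 = \frac{3669590111}{1497}$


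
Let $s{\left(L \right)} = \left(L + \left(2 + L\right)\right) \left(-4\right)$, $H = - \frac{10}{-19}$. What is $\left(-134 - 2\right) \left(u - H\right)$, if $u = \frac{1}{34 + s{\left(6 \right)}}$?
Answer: $\frac{16252}{209} \approx 77.761$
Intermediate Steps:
$H = \frac{10}{19}$ ($H = \left(-10\right) \left(- \frac{1}{19}\right) = \frac{10}{19} \approx 0.52632$)
$s{\left(L \right)} = -8 - 8 L$ ($s{\left(L \right)} = \left(2 + 2 L\right) \left(-4\right) = -8 - 8 L$)
$u = - \frac{1}{22}$ ($u = \frac{1}{34 - 56} = \frac{1}{-22} = - \frac{1}{22} \approx -0.045455$)
$\left(-134 - 2\right) \left(u - H\right) = \left(-134 - 2\right) \left(- \frac{1}{22} - \frac{10}{19}\right) = - 136 \left(- \frac{1}{22} - \frac{10}{19}\right) = \left(-136\right) \left(- \frac{239}{418}\right) = \frac{16252}{209}$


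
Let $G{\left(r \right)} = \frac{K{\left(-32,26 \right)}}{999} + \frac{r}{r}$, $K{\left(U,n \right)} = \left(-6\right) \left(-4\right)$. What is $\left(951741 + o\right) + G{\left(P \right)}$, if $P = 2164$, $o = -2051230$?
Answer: $- \frac{366129496}{333} \approx -1.0995 \cdot 10^{6}$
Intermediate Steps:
$K{\left(U,n \right)} = 24$
$G{\left(r \right)} = \frac{341}{333}$ ($G{\left(r \right)} = \frac{24}{999} + \frac{r}{r} = 24 \cdot \frac{1}{999} + 1 = \frac{8}{333} + 1 = \frac{341}{333}$)
$\left(951741 + o\right) + G{\left(P \right)} = \left(951741 - 2051230\right) + \frac{341}{333} = -1099489 + \frac{341}{333} = - \frac{366129496}{333}$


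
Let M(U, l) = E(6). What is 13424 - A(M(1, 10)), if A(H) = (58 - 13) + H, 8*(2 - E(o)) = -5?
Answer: 107011/8 ≈ 13376.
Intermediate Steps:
E(o) = 21/8 (E(o) = 2 - ⅛*(-5) = 2 + 5/8 = 21/8)
M(U, l) = 21/8
A(H) = 45 + H
13424 - A(M(1, 10)) = 13424 - (45 + 21/8) = 13424 - 1*381/8 = 13424 - 381/8 = 107011/8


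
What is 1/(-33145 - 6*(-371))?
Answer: -1/30919 ≈ -3.2343e-5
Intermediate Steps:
1/(-33145 - 6*(-371)) = 1/(-33145 + 2226) = 1/(-30919) = -1/30919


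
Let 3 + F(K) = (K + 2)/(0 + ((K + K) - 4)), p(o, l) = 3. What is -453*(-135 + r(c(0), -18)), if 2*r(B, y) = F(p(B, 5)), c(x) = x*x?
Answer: 245073/4 ≈ 61268.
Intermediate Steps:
c(x) = x²
F(K) = -3 + (2 + K)/(-4 + 2*K) (F(K) = -3 + (K + 2)/(0 + ((K + K) - 4)) = -3 + (2 + K)/(0 + (2*K - 4)) = -3 + (2 + K)/(0 + (-4 + 2*K)) = -3 + (2 + K)/(-4 + 2*K))
r(B, y) = -¼ (r(B, y) = ((14 - 5*3)/(2*(-2 + 3)))/2 = ((½)*(14 - 15)/1)/2 = ((½)*1*(-1))/2 = (½)*(-½) = -¼)
-453*(-135 + r(c(0), -18)) = -453*(-135 - ¼) = -453*(-541/4) = 245073/4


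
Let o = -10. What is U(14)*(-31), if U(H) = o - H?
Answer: 744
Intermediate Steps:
U(H) = -10 - H
U(14)*(-31) = (-10 - 1*14)*(-31) = (-10 - 14)*(-31) = -24*(-31) = 744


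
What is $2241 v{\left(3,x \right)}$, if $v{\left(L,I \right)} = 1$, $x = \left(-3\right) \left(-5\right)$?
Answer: $2241$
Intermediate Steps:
$x = 15$
$2241 v{\left(3,x \right)} = 2241 \cdot 1 = 2241$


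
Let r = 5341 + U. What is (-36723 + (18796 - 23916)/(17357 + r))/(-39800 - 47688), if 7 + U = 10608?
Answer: 1222844297/2913262912 ≈ 0.41975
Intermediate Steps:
U = 10601 (U = -7 + 10608 = 10601)
r = 15942 (r = 5341 + 10601 = 15942)
(-36723 + (18796 - 23916)/(17357 + r))/(-39800 - 47688) = (-36723 + (18796 - 23916)/(17357 + 15942))/(-39800 - 47688) = (-36723 - 5120/33299)/(-87488) = (-36723 - 5120*1/33299)*(-1/87488) = (-36723 - 5120/33299)*(-1/87488) = -1222844297/33299*(-1/87488) = 1222844297/2913262912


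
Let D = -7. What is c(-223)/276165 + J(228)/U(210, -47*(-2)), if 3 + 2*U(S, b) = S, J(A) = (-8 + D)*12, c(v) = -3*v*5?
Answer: -731311/423453 ≈ -1.7270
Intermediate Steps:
c(v) = -15*v
J(A) = -180 (J(A) = (-8 - 7)*12 = -15*12 = -180)
U(S, b) = -3/2 + S/2
c(-223)/276165 + J(228)/U(210, -47*(-2)) = -15*(-223)/276165 - 180/(-3/2 + (½)*210) = 3345*(1/276165) - 180/(-3/2 + 105) = 223/18411 - 180/207/2 = 223/18411 - 180*2/207 = 223/18411 - 40/23 = -731311/423453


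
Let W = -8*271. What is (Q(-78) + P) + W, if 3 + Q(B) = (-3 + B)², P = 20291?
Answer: 24681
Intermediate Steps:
Q(B) = -3 + (-3 + B)²
W = -2168
(Q(-78) + P) + W = ((-3 + (-3 - 78)²) + 20291) - 2168 = ((-3 + (-81)²) + 20291) - 2168 = ((-3 + 6561) + 20291) - 2168 = (6558 + 20291) - 2168 = 26849 - 2168 = 24681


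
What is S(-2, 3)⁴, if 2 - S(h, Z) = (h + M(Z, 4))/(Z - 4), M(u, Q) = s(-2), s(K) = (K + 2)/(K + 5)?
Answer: 0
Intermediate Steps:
s(K) = (2 + K)/(5 + K)
M(u, Q) = 0 (M(u, Q) = (2 - 2)/(5 - 2) = 0/3 = (⅓)*0 = 0)
S(h, Z) = 2 - h/(-4 + Z) (S(h, Z) = 2 - (h + 0)/(Z - 4) = 2 - h/(-4 + Z))
S(-2, 3)⁴ = ((-8 - 1*(-2) + 2*3)/(-4 + 3))⁴ = ((-8 + 2 + 6)/(-1))⁴ = (-1*0)⁴ = 0⁴ = 0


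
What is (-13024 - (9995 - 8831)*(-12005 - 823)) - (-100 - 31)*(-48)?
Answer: 14912480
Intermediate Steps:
(-13024 - (9995 - 8831)*(-12005 - 823)) - (-100 - 31)*(-48) = (-13024 - 1164*(-12828)) - (-131)*(-48) = (-13024 - 1*(-14931792)) - 1*6288 = (-13024 + 14931792) - 6288 = 14918768 - 6288 = 14912480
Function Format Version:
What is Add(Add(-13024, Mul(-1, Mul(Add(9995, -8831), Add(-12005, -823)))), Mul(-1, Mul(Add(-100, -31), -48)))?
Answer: 14912480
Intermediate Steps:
Add(Add(-13024, Mul(-1, Mul(Add(9995, -8831), Add(-12005, -823)))), Mul(-1, Mul(Add(-100, -31), -48))) = Add(Add(-13024, Mul(-1, Mul(1164, -12828))), Mul(-1, Mul(-131, -48))) = Add(Add(-13024, Mul(-1, -14931792)), Mul(-1, 6288)) = Add(Add(-13024, 14931792), -6288) = Add(14918768, -6288) = 14912480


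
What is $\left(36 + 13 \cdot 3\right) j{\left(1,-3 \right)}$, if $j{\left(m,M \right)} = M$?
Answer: $-225$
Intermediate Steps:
$\left(36 + 13 \cdot 3\right) j{\left(1,-3 \right)} = \left(36 + 13 \cdot 3\right) \left(-3\right) = \left(36 + 39\right) \left(-3\right) = 75 \left(-3\right) = -225$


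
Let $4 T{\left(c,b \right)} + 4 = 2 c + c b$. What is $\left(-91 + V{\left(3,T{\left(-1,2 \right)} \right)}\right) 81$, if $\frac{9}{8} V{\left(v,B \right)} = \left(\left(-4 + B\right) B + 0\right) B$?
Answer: $-9099$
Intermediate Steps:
$T{\left(c,b \right)} = -1 + \frac{c}{2} + \frac{b c}{4}$ ($T{\left(c,b \right)} = -1 + \frac{2 c + c b}{4} = -1 + \frac{2 c + b c}{4} = -1 + \left(\frac{c}{2} + \frac{b c}{4}\right) = -1 + \frac{c}{2} + \frac{b c}{4}$)
$V{\left(v,B \right)} = \frac{8 B^{2} \left(-4 + B\right)}{9}$ ($V{\left(v,B \right)} = \frac{8 \left(\left(-4 + B\right) B + 0\right) B}{9} = \frac{8 \left(B \left(-4 + B\right) + 0\right) B}{9} = \frac{8 B \left(-4 + B\right) B}{9} = \frac{8 B^{2} \left(-4 + B\right)}{9}$)
$\left(-91 + V{\left(3,T{\left(-1,2 \right)} \right)}\right) 81 = \left(-91 + \frac{8 \left(-1 + \frac{1}{2} \left(-1\right) + \frac{1}{4} \cdot 2 \left(-1\right)\right)^{2} \left(-4 + \left(-1 + \frac{1}{2} \left(-1\right) + \frac{1}{4} \cdot 2 \left(-1\right)\right)\right)}{9}\right) 81 = \left(-91 + \frac{8 \left(-1 - \frac{1}{2} - \frac{1}{2}\right)^{2} \left(-4 - 2\right)}{9}\right) 81 = \left(-91 + \frac{8 \left(-2\right)^{2} \left(-4 - 2\right)}{9}\right) 81 = \left(-91 + \frac{8}{9} \cdot 4 \left(-6\right)\right) 81 = \left(-91 - \frac{64}{3}\right) 81 = \left(- \frac{337}{3}\right) 81 = -9099$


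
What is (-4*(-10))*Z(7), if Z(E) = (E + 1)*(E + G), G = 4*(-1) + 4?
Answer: 2240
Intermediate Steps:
G = 0 (G = -4 + 4 = 0)
Z(E) = E*(1 + E) (Z(E) = (E + 1)*(E + 0) = (1 + E)*E = E*(1 + E))
(-4*(-10))*Z(7) = (-4*(-10))*(7*(1 + 7)) = 40*(7*8) = 40*56 = 2240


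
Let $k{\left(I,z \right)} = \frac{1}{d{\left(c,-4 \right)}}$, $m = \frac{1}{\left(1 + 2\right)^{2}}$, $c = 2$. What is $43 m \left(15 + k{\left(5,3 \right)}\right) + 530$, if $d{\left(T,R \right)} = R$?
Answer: $\frac{21617}{36} \approx 600.47$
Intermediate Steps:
$m = \frac{1}{9}$ ($m = \frac{1}{3^{2}} = \frac{1}{9} \approx 0.11111$)
$k{\left(I,z \right)} = - \frac{1}{4}$ ($k{\left(I,z \right)} = \frac{1}{-4} = - \frac{1}{4}$)
$43 m \left(15 + k{\left(5,3 \right)}\right) + 530 = 43 \frac{15 - \frac{1}{4}}{9} + 530 = 43 \cdot \frac{1}{9} \cdot \frac{59}{4} + 530 = 43 \cdot \frac{59}{36} + 530 = \frac{2537}{36} + 530 = \frac{21617}{36}$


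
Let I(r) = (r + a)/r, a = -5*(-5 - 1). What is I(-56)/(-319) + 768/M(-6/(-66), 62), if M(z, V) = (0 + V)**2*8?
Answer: 201875/8583652 ≈ 0.023519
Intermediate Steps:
a = 30 (a = -5*(-6) = 30)
I(r) = (30 + r)/r (I(r) = (r + 30)/r = (30 + r)/r)
M(z, V) = 8*V**2 (M(z, V) = V**2*8 = 8*V**2)
I(-56)/(-319) + 768/M(-6/(-66), 62) = ((30 - 56)/(-56))/(-319) + 768/((8*62**2)) = -1/56*(-26)*(-1/319) + 768/((8*3844)) = (13/28)*(-1/319) + 768/30752 = -13/8932 + 768*(1/30752) = -13/8932 + 24/961 = 201875/8583652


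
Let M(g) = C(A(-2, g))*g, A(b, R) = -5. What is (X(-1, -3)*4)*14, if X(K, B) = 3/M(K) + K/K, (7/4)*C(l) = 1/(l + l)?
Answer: 2996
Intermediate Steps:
C(l) = 2/(7*l) (C(l) = 4/(7*(l + l)) = 4/(7*((2*l))) = 4*(1/(2*l))/7 = 2/(7*l))
M(g) = -2*g/35 (M(g) = ((2/7)/(-5))*g = ((2/7)*(-⅕))*g = -2*g/35)
X(K, B) = 1 - 105/(2*K) (X(K, B) = 3/((-2*K/35)) + K/K = 3*(-35/(2*K)) + 1 = -105/(2*K) + 1 = 1 - 105/(2*K))
(X(-1, -3)*4)*14 = (((-105/2 - 1)/(-1))*4)*14 = (-1*(-107/2)*4)*14 = ((107/2)*4)*14 = 214*14 = 2996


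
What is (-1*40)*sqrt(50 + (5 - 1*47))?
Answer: -80*sqrt(2) ≈ -113.14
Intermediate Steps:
(-1*40)*sqrt(50 + (5 - 1*47)) = -40*sqrt(50 + (5 - 47)) = -40*sqrt(50 - 42) = -80*sqrt(2)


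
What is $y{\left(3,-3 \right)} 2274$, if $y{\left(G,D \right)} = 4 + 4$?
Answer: $18192$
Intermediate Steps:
$y{\left(G,D \right)} = 8$
$y{\left(3,-3 \right)} 2274 = 8 \cdot 2274 = 18192$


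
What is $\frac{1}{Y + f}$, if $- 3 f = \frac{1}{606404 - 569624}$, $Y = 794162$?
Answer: $\frac{110340}{87627835079} \approx 1.2592 \cdot 10^{-6}$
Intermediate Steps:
$f = - \frac{1}{110340}$ ($f = - \frac{1}{3 \left(606404 - 569624\right)} = - \frac{1}{3 \cdot 36780} = \left(- \frac{1}{3}\right) \frac{1}{36780} = - \frac{1}{110340} \approx -9.0629 \cdot 10^{-6}$)
$\frac{1}{Y + f} = \frac{1}{794162 - \frac{1}{110340}} = \frac{1}{\frac{87627835079}{110340}} = \frac{110340}{87627835079}$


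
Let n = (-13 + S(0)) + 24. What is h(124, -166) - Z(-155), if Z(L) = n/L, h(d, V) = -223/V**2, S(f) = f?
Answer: 268551/4271180 ≈ 0.062875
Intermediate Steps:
h(d, V) = -223/V**2
n = 11 (n = (-13 + 0) + 24 = -13 + 24 = 11)
Z(L) = 11/L
h(124, -166) - Z(-155) = -223/(-166)**2 - 11/(-155) = -223*1/27556 - 11*(-1)/155 = -223/27556 - 1*(-11/155) = -223/27556 + 11/155 = 268551/4271180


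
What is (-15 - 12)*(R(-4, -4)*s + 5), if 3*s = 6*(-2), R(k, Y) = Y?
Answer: -567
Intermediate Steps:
s = -4 (s = (6*(-2))/3 = (⅓)*(-12) = -4)
(-15 - 12)*(R(-4, -4)*s + 5) = (-15 - 12)*(-4*(-4) + 5) = -27*(16 + 5) = -27*21 = -567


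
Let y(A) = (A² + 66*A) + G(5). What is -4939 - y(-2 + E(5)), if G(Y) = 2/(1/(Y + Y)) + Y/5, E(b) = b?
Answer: -5167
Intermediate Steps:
G(Y) = 21*Y/5 (G(Y) = 2/(1/(2*Y)) + Y*(⅕) = 2/((1/(2*Y))) + Y/5 = 2*(2*Y) + Y/5 = 4*Y + Y/5 = 21*Y/5)
y(A) = 21 + A² + 66*A (y(A) = (A² + 66*A) + (21/5)*5 = (A² + 66*A) + 21 = 21 + A² + 66*A)
-4939 - y(-2 + E(5)) = -4939 - (21 + (-2 + 5)² + 66*(-2 + 5)) = -4939 - (21 + 3² + 66*3) = -4939 - (21 + 9 + 198) = -4939 - 1*228 = -4939 - 228 = -5167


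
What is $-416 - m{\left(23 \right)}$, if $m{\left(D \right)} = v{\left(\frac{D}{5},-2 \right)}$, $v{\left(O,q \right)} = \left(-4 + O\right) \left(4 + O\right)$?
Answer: $- \frac{10529}{25} \approx -421.16$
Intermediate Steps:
$m{\left(D \right)} = -16 + \frac{D^{2}}{25}$ ($m{\left(D \right)} = -16 + \left(\frac{D}{5}\right)^{2} = -16 + \frac{D^{2}}{25}$)
$-416 - m{\left(23 \right)} = -416 - \left(-16 + \frac{23^{2}}{25}\right) = -416 - \left(-16 + \frac{1}{25} \cdot 529\right) = -416 - \left(-16 + \frac{529}{25}\right) = -416 - \frac{129}{25} = - \frac{10529}{25}$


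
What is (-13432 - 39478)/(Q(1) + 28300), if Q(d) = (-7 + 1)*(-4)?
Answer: -26455/14162 ≈ -1.8680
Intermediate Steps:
Q(d) = 24 (Q(d) = -6*(-4) = 24)
(-13432 - 39478)/(Q(1) + 28300) = (-13432 - 39478)/(24 + 28300) = -52910/28324 = -52910*1/28324 = -26455/14162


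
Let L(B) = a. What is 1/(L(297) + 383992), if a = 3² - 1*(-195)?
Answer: 1/384196 ≈ 2.6028e-6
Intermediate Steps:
a = 204 (a = 9 + 195 = 204)
L(B) = 204
1/(L(297) + 383992) = 1/(204 + 383992) = 1/384196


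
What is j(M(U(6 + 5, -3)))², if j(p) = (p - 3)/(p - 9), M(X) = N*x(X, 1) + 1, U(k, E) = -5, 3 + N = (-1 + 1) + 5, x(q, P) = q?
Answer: 4/9 ≈ 0.44444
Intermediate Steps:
N = 2 (N = -3 + ((-1 + 1) + 5) = -3 + (0 + 5) = -3 + 5 = 2)
M(X) = 1 + 2*X (M(X) = 2*X + 1 = 1 + 2*X)
j(p) = (-3 + p)/(-9 + p)
j(M(U(6 + 5, -3)))² = ((-3 + (1 + 2*(-5)))/(-9 + (1 + 2*(-5))))² = ((-3 + (1 - 10))/(-9 + (1 - 10)))² = ((-3 - 9)/(-9 - 9))² = (-12/(-18))² = (-1/18*(-12))² = (⅔)² = 4/9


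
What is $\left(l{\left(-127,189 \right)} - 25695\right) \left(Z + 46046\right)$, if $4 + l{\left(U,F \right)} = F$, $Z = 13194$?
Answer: $-1511212400$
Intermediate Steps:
$l{\left(U,F \right)} = -4 + F$
$\left(l{\left(-127,189 \right)} - 25695\right) \left(Z + 46046\right) = \left(\left(-4 + 189\right) - 25695\right) \left(13194 + 46046\right) = \left(185 - 25695\right) 59240 = \left(-25510\right) 59240 = -1511212400$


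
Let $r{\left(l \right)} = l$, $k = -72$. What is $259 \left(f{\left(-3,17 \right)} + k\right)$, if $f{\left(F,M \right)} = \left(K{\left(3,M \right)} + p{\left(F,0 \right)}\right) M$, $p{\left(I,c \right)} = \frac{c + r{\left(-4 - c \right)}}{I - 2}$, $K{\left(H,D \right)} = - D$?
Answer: $- \frac{449883}{5} \approx -89977.0$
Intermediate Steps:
$p{\left(I,c \right)} = - \frac{4}{-2 + I}$ ($p{\left(I,c \right)} = \frac{c - \left(4 + c\right)}{I - 2} = - \frac{4}{-2 + I}$)
$f{\left(F,M \right)} = M \left(- M - \frac{4}{-2 + F}\right)$ ($f{\left(F,M \right)} = \left(- M - \frac{4}{-2 + F}\right) M = M \left(- M - \frac{4}{-2 + F}\right)$)
$259 \left(f{\left(-3,17 \right)} + k\right) = 259 \left(\left(-1\right) 17 \frac{1}{-2 - 3} \left(4 + 17 \left(-2 - 3\right)\right) - 72\right) = 259 \left(\left(-1\right) 17 \frac{1}{-5} \left(4 + 17 \left(-5\right)\right) - 72\right) = 259 \left(\left(-1\right) 17 \left(- \frac{1}{5}\right) \left(4 - 85\right) - 72\right) = 259 \left(\left(-1\right) 17 \left(- \frac{1}{5}\right) \left(-81\right) - 72\right) = 259 \left(- \frac{1377}{5} - 72\right) = 259 \left(- \frac{1737}{5}\right) = - \frac{449883}{5}$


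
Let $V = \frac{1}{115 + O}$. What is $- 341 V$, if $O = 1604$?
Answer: $- \frac{341}{1719} \approx -0.19837$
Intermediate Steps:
$V = \frac{1}{1719}$ ($V = \frac{1}{115 + 1604} = \frac{1}{1719} \approx 0.00058173$)
$- 341 V = \left(-341\right) \frac{1}{1719} = - \frac{341}{1719}$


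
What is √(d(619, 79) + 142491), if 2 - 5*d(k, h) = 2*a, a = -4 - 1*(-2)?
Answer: √3562305/5 ≈ 377.48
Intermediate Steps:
a = -2 (a = -4 + 2 = -2)
d(k, h) = 6/5 (d(k, h) = ⅖ - 2*(-2)/5 = ⅖ - ⅕*(-4) = ⅖ + ⅘ = 6/5)
√(d(619, 79) + 142491) = √(6/5 + 142491) = √(712461/5) = √3562305/5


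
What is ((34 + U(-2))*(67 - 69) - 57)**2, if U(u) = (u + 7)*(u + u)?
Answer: 7225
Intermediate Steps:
U(u) = 2*u*(7 + u) (U(u) = (7 + u)*(2*u) = 2*u*(7 + u))
((34 + U(-2))*(67 - 69) - 57)**2 = ((34 + 2*(-2)*(7 - 2))*(67 - 69) - 57)**2 = ((34 + 2*(-2)*5)*(-2) - 57)**2 = ((34 - 20)*(-2) - 57)**2 = (14*(-2) - 57)**2 = (-28 - 57)**2 = (-85)**2 = 7225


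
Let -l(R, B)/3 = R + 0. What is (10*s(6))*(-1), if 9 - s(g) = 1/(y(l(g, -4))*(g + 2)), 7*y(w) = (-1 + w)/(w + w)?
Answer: -1395/19 ≈ -73.421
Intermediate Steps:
l(R, B) = -3*R (l(R, B) = -3*(R + 0) = -3*R)
y(w) = (-1 + w)/(14*w) (y(w) = ((-1 + w)/(w + w))/7 = ((-1 + w)/((2*w)))/7 = ((-1 + w)*(1/(2*w)))/7 = ((-1 + w)/(2*w))/7 = (-1 + w)/(14*w))
s(g) = 9 + 42*g/((-1 - 3*g)*(2 + g)) (s(g) = 9 - 1/(((-1 - 3*g)/(14*((-3*g))))*(g + 2)) = 9 - 1/(((-1/(3*g))*(-1 - 3*g)/14)*(2 + g)) = 9 - 1/((-(-1 - 3*g)/(42*g))*(2 + g)) = 9 - 1/((-(-1 - 3*g)*(2 + g)/(42*g))) = 9 - (-42)*g/((-1 - 3*g)*(2 + g)) = 9 + 42*g/((-1 - 3*g)*(2 + g)))
(10*s(6))*(-1) = (10*(3*(6 + 7*6 + 9*6²)/(2 + 3*6² + 7*6)))*(-1) = (10*(3*(6 + 42 + 9*36)/(2 + 3*36 + 42)))*(-1) = (10*(3*(6 + 42 + 324)/(2 + 108 + 42)))*(-1) = (10*(3*372/152))*(-1) = (10*(3*(1/152)*372))*(-1) = (10*(279/38))*(-1) = (1395/19)*(-1) = -1395/19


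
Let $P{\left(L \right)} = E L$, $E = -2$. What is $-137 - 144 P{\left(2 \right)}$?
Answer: $439$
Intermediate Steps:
$P{\left(L \right)} = - 2 L$
$-137 - 144 P{\left(2 \right)} = -137 - 144 \left(\left(-2\right) 2\right) = -137 - -576 = -137 + 576 = 439$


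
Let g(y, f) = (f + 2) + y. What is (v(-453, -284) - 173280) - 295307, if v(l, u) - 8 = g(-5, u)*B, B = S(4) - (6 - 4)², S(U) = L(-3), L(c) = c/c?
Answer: -467718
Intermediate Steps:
L(c) = 1
S(U) = 1
g(y, f) = 2 + f + y (g(y, f) = (2 + f) + y = 2 + f + y)
B = -3 (B = 1 - (6 - 4)² = 1 - 1*2² = 1 - 1*4 = 1 - 4 = -3)
v(l, u) = 17 - 3*u (v(l, u) = 8 + (2 + u - 5)*(-3) = 8 + (-3 + u)*(-3) = 8 + (9 - 3*u) = 17 - 3*u)
(v(-453, -284) - 173280) - 295307 = ((17 - 3*(-284)) - 173280) - 295307 = ((17 + 852) - 173280) - 295307 = (869 - 173280) - 295307 = -172411 - 295307 = -467718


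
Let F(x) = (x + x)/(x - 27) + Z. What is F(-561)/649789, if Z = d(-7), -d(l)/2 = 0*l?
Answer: 187/63679322 ≈ 2.9366e-6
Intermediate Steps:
d(l) = 0 (d(l) = -0*l = -2*0 = 0)
Z = 0
F(x) = 2*x/(-27 + x) (F(x) = (x + x)/(x - 27) + 0 = (2*x)/(-27 + x) + 0 = 2*x/(-27 + x) + 0 = 2*x/(-27 + x))
F(-561)/649789 = (2*(-561)/(-27 - 561))/649789 = (2*(-561)/(-588))*(1/649789) = (2*(-561)*(-1/588))*(1/649789) = (187/98)*(1/649789) = 187/63679322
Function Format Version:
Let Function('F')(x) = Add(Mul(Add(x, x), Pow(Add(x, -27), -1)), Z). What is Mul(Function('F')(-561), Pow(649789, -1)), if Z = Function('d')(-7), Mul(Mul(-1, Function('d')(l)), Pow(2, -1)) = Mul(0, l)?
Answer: Rational(187, 63679322) ≈ 2.9366e-6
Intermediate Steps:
Function('d')(l) = 0 (Function('d')(l) = Mul(-2, Mul(0, l)) = Mul(-2, 0) = 0)
Z = 0
Function('F')(x) = Mul(2, x, Pow(Add(-27, x), -1)) (Function('F')(x) = Add(Mul(Add(x, x), Pow(Add(x, -27), -1)), 0) = Add(Mul(Mul(2, x), Pow(Add(-27, x), -1)), 0) = Add(Mul(2, x, Pow(Add(-27, x), -1)), 0) = Mul(2, x, Pow(Add(-27, x), -1)))
Mul(Function('F')(-561), Pow(649789, -1)) = Mul(Mul(2, -561, Pow(Add(-27, -561), -1)), Pow(649789, -1)) = Mul(Mul(2, -561, Pow(-588, -1)), Rational(1, 649789)) = Mul(Mul(2, -561, Rational(-1, 588)), Rational(1, 649789)) = Mul(Rational(187, 98), Rational(1, 649789)) = Rational(187, 63679322)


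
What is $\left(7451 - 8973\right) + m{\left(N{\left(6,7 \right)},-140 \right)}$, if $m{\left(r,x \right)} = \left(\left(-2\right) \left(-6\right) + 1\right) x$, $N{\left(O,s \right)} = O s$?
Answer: $-3342$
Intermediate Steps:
$m{\left(r,x \right)} = 13 x$ ($m{\left(r,x \right)} = \left(12 + 1\right) x = 13 x$)
$\left(7451 - 8973\right) + m{\left(N{\left(6,7 \right)},-140 \right)} = \left(7451 - 8973\right) + 13 \left(-140\right) = -1522 - 1820 = -3342$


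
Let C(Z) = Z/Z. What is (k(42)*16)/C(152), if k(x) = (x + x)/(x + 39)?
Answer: 448/27 ≈ 16.593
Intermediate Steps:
k(x) = 2*x/(39 + x) (k(x) = (2*x)/(39 + x) = 2*x/(39 + x))
C(Z) = 1
(k(42)*16)/C(152) = ((2*42/(39 + 42))*16)/1 = ((2*42/81)*16)*1 = ((2*42*(1/81))*16)*1 = ((28/27)*16)*1 = (448/27)*1 = 448/27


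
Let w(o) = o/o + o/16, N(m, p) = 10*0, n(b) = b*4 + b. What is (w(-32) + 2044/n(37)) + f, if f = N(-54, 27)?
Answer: 1859/185 ≈ 10.049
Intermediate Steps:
n(b) = 5*b (n(b) = 4*b + b = 5*b)
N(m, p) = 0
f = 0
w(o) = 1 + o/16 (w(o) = 1 + o*(1/16) = 1 + o/16)
(w(-32) + 2044/n(37)) + f = ((1 + (1/16)*(-32)) + 2044/((5*37))) + 0 = ((1 - 2) + 2044/185) + 0 = (-1 + 2044*(1/185)) + 0 = (-1 + 2044/185) + 0 = 1859/185 + 0 = 1859/185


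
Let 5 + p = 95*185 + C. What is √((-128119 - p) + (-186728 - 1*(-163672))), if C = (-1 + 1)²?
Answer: I*√168745 ≈ 410.79*I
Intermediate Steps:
C = 0 (C = 0² = 0)
p = 17570 (p = -5 + (95*185 + 0) = -5 + (17575 + 0) = -5 + 17575 = 17570)
√((-128119 - p) + (-186728 - 1*(-163672))) = √((-128119 - 1*17570) + (-186728 - 1*(-163672))) = √((-128119 - 17570) + (-186728 + 163672)) = √(-145689 - 23056) = √(-168745) = I*√168745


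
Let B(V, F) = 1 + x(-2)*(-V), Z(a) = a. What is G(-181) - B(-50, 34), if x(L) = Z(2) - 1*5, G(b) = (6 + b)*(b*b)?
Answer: -5733026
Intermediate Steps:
G(b) = b²*(6 + b) (G(b) = (6 + b)*b² = b²*(6 + b))
x(L) = -3 (x(L) = 2 - 1*5 = 2 - 5 = -3)
B(V, F) = 1 + 3*V (B(V, F) = 1 - (-3)*V = 1 + 3*V)
G(-181) - B(-50, 34) = (-181)²*(6 - 181) - (1 + 3*(-50)) = 32761*(-175) - (1 - 150) = -5733175 - 1*(-149) = -5733175 + 149 = -5733026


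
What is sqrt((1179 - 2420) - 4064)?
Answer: I*sqrt(5305) ≈ 72.835*I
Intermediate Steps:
sqrt((1179 - 2420) - 4064) = sqrt(-1241 - 4064) = sqrt(-5305) = I*sqrt(5305)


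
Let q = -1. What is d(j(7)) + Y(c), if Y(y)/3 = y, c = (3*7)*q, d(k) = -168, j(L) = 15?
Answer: -231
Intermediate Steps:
c = -21 (c = (3*7)*(-1) = 21*(-1) = -21)
Y(y) = 3*y
d(j(7)) + Y(c) = -168 + 3*(-21) = -168 - 63 = -231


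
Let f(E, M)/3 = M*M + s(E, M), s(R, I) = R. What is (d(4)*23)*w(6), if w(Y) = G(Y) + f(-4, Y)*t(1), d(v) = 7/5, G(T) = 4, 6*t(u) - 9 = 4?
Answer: 34132/5 ≈ 6826.4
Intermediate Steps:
t(u) = 13/6 (t(u) = 3/2 + (1/6)*4 = 3/2 + 2/3 = 13/6)
f(E, M) = 3*E + 3*M**2 (f(E, M) = 3*(M*M + E) = 3*(M**2 + E) = 3*(E + M**2) = 3*E + 3*M**2)
d(v) = 7/5 (d(v) = 7*(1/5) = 7/5)
w(Y) = -22 + 13*Y**2/2 (w(Y) = 4 + (3*(-4) + 3*Y**2)*(13/6) = 4 + (-12 + 3*Y**2)*(13/6) = 4 + (-26 + 13*Y**2/2) = -22 + 13*Y**2/2)
(d(4)*23)*w(6) = ((7/5)*23)*(-22 + (13/2)*6**2) = 161*(-22 + (13/2)*36)/5 = 161*(-22 + 234)/5 = (161/5)*212 = 34132/5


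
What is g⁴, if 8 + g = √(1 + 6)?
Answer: (8 - √7)⁴ ≈ 821.85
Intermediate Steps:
g = -8 + √7 (g = -8 + √(1 + 6) = -8 + √7 ≈ -5.3542)
g⁴ = (-8 + √7)⁴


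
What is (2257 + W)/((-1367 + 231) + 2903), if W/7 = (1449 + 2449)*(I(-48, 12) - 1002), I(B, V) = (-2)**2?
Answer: -27229171/1767 ≈ -15410.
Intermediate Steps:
I(B, V) = 4
W = -27231428 (W = 7*((1449 + 2449)*(4 - 1002)) = 7*(3898*(-998)) = 7*(-3890204) = -27231428)
(2257 + W)/((-1367 + 231) + 2903) = (2257 - 27231428)/((-1367 + 231) + 2903) = -27229171/(-1136 + 2903) = -27229171/1767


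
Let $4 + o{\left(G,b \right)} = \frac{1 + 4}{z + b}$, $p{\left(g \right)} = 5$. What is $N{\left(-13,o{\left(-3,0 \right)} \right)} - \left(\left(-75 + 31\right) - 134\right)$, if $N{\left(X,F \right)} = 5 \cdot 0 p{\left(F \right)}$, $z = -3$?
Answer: $178$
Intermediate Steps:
$o{\left(G,b \right)} = -4 + \frac{5}{-3 + b}$ ($o{\left(G,b \right)} = -4 + \frac{1 + 4}{-3 + b} = -4 + \frac{5}{-3 + b}$)
$N{\left(X,F \right)} = 0$ ($N{\left(X,F \right)} = 5 \cdot 0 \cdot 5 = 0 \cdot 5 = 0$)
$N{\left(-13,o{\left(-3,0 \right)} \right)} - \left(\left(-75 + 31\right) - 134\right) = 0 - \left(\left(-75 + 31\right) - 134\right) = 0 - \left(-44 - 134\right) = 0 - -178 = 0 + 178 = 178$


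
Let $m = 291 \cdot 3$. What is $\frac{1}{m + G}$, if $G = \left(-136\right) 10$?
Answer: $- \frac{1}{487} \approx -0.0020534$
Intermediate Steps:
$m = 873$
$G = -1360$
$\frac{1}{m + G} = \frac{1}{873 - 1360} = \frac{1}{-487} = - \frac{1}{487}$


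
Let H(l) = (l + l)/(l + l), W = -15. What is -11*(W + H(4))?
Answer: 154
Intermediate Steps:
H(l) = 1 (H(l) = (2*l)/((2*l)) = (2*l)*(1/(2*l)) = 1)
-11*(W + H(4)) = -11*(-15 + 1) = -11*(-14) = 154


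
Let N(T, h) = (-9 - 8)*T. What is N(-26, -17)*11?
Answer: 4862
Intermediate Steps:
N(T, h) = -17*T
N(-26, -17)*11 = -17*(-26)*11 = 442*11 = 4862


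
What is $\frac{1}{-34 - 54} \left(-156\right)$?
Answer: $\frac{39}{22} \approx 1.7727$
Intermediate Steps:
$\frac{1}{-34 - 54} \left(-156\right) = \frac{1}{-88} \left(-156\right) = \left(- \frac{1}{88}\right) \left(-156\right) = \frac{39}{22}$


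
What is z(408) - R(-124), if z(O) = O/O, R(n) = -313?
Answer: 314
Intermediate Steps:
z(O) = 1
z(408) - R(-124) = 1 - 1*(-313) = 1 + 313 = 314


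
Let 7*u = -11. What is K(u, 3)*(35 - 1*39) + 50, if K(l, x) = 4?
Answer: 34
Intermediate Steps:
u = -11/7 (u = (1/7)*(-11) = -11/7 ≈ -1.5714)
K(u, 3)*(35 - 1*39) + 50 = 4*(35 - 1*39) + 50 = 4*(35 - 39) + 50 = 4*(-4) + 50 = -16 + 50 = 34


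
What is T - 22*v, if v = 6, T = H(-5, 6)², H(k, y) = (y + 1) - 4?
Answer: -123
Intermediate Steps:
H(k, y) = -3 + y (H(k, y) = (1 + y) - 4 = -3 + y)
T = 9 (T = (-3 + 6)² = 3² = 9)
T - 22*v = 9 - 22*6 = 9 - 132 = -123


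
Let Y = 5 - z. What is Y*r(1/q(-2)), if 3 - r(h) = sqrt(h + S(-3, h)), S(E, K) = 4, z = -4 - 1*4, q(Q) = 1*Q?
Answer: 39 - 13*sqrt(14)/2 ≈ 14.679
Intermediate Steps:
q(Q) = Q
z = -8 (z = -4 - 4 = -8)
r(h) = 3 - sqrt(4 + h) (r(h) = 3 - sqrt(h + 4) = 3 - sqrt(4 + h))
Y = 13 (Y = 5 - 1*(-8) = 5 + 8 = 13)
Y*r(1/q(-2)) = 13*(3 - sqrt(4 + 1/(-2))) = 13*(3 - sqrt(4 - 1/2)) = 13*(3 - sqrt(7/2)) = 13*(3 - sqrt(14)/2) = 39 - 13*sqrt(14)/2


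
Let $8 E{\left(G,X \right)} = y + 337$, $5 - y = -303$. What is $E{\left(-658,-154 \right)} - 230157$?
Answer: $- \frac{1840611}{8} \approx -2.3008 \cdot 10^{5}$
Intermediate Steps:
$y = 308$ ($y = 5 - -303 = 5 + 303 = 308$)
$E{\left(G,X \right)} = \frac{645}{8}$ ($E{\left(G,X \right)} = \frac{308 + 337}{8} = \frac{1}{8} \cdot 645 = \frac{645}{8}$)
$E{\left(-658,-154 \right)} - 230157 = \frac{645}{8} - 230157 = - \frac{1840611}{8}$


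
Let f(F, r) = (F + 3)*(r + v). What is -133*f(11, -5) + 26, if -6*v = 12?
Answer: 13060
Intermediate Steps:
v = -2 (v = -⅙*12 = -2)
f(F, r) = (-2 + r)*(3 + F) (f(F, r) = (F + 3)*(r - 2) = (3 + F)*(-2 + r) = (-2 + r)*(3 + F))
-133*f(11, -5) + 26 = -133*(-6 - 2*11 + 3*(-5) + 11*(-5)) + 26 = -133*(-6 - 22 - 15 - 55) + 26 = -133*(-98) + 26 = 13034 + 26 = 13060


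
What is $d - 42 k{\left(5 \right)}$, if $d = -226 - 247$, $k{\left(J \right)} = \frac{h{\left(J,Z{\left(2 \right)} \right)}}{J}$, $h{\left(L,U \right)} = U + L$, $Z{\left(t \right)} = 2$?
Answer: $- \frac{2659}{5} \approx -531.8$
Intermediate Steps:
$h{\left(L,U \right)} = L + U$
$k{\left(J \right)} = \frac{2 + J}{J}$ ($k{\left(J \right)} = \frac{J + 2}{J} = \frac{2 + J}{J}$)
$d = -473$
$d - 42 k{\left(5 \right)} = -473 - 42 \frac{2 + 5}{5} = -473 - 42 \cdot \frac{1}{5} \cdot 7 = -473 - 42 \cdot \frac{7}{5} = -473 - \frac{294}{5} = - \frac{2659}{5}$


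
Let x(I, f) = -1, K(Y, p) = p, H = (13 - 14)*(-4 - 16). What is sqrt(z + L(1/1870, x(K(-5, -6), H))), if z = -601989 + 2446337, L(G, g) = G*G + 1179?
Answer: sqrt(6453623366301)/1870 ≈ 1358.5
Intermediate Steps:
H = 20 (H = -1*(-20) = 20)
L(G, g) = 1179 + G**2 (L(G, g) = G**2 + 1179 = 1179 + G**2)
z = 1844348
sqrt(z + L(1/1870, x(K(-5, -6), H))) = sqrt(1844348 + (1179 + (1/1870)**2)) = sqrt(1844348 + (1179 + 1/3496900)) = sqrt(1844348 + 4122845101/3496900) = sqrt(6453623366301/3496900) = sqrt(6453623366301)/1870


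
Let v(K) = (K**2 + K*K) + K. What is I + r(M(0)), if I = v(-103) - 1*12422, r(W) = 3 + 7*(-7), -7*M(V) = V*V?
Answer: 8647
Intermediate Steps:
v(K) = K + 2*K**2 (v(K) = (K**2 + K**2) + K = 2*K**2 + K = K + 2*K**2)
M(V) = -V**2/7 (M(V) = -V*V/7 = -V**2/7)
r(W) = -46 (r(W) = 3 - 49 = -46)
I = 8693 (I = -103*(1 + 2*(-103)) - 1*12422 = -103*(1 - 206) - 12422 = -103*(-205) - 12422 = 21115 - 12422 = 8693)
I + r(M(0)) = 8693 - 46 = 8647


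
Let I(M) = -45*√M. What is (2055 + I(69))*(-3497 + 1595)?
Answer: -3908610 + 85590*√69 ≈ -3.1976e+6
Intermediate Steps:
(2055 + I(69))*(-3497 + 1595) = (2055 - 45*√69)*(-3497 + 1595) = (2055 - 45*√69)*(-1902) = -3908610 + 85590*√69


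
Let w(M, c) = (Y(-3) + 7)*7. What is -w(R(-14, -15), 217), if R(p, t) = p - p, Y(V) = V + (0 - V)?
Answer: -49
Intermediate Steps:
Y(V) = 0 (Y(V) = V - V = 0)
R(p, t) = 0
w(M, c) = 49 (w(M, c) = (0 + 7)*7 = 7*7 = 49)
-w(R(-14, -15), 217) = -1*49 = -49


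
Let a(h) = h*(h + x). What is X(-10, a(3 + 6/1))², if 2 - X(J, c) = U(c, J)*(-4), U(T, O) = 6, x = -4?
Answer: 676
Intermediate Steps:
a(h) = h*(-4 + h) (a(h) = h*(h - 4) = h*(-4 + h))
X(J, c) = 26 (X(J, c) = 2 - 6*(-4) = 2 - 1*(-24) = 2 + 24 = 26)
X(-10, a(3 + 6/1))² = 26² = 676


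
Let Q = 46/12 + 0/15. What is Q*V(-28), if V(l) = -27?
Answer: -207/2 ≈ -103.50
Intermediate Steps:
Q = 23/6 (Q = 46*(1/12) + 0*(1/15) = 23/6 + 0 = 23/6 ≈ 3.8333)
Q*V(-28) = (23/6)*(-27) = -207/2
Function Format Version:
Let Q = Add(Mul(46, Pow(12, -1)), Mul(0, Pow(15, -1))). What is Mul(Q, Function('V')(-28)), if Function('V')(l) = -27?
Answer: Rational(-207, 2) ≈ -103.50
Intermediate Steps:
Q = Rational(23, 6) (Q = Add(Mul(46, Rational(1, 12)), Mul(0, Rational(1, 15))) = Add(Rational(23, 6), 0) = Rational(23, 6) ≈ 3.8333)
Mul(Q, Function('V')(-28)) = Mul(Rational(23, 6), -27) = Rational(-207, 2)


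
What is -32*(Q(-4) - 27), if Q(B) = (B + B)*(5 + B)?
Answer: 1120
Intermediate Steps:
Q(B) = 2*B*(5 + B) (Q(B) = (2*B)*(5 + B) = 2*B*(5 + B))
-32*(Q(-4) - 27) = -32*(2*(-4)*(5 - 4) - 27) = -32*(2*(-4)*1 - 27) = -32*(-8 - 27) = -32*(-35) = 1120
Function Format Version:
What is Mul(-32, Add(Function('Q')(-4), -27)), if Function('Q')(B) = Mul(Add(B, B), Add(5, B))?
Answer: 1120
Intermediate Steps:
Function('Q')(B) = Mul(2, B, Add(5, B)) (Function('Q')(B) = Mul(Mul(2, B), Add(5, B)) = Mul(2, B, Add(5, B)))
Mul(-32, Add(Function('Q')(-4), -27)) = Mul(-32, Add(Mul(2, -4, Add(5, -4)), -27)) = Mul(-32, Add(Mul(2, -4, 1), -27)) = Mul(-32, Add(-8, -27)) = Mul(-32, -35) = 1120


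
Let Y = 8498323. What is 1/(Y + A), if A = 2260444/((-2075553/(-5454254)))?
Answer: 2075553/29967755526395 ≈ 6.9259e-8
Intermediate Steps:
A = 12329035728776/2075553 (A = 2260444/((-2075553*(-1/5454254))) = 2260444/(2075553/5454254) = 2260444*(5454254/2075553) = 12329035728776/2075553 ≈ 5.9401e+6)
1/(Y + A) = 1/(8498323 + 12329035728776/2075553) = 1/(29967755526395/2075553) = 2075553/29967755526395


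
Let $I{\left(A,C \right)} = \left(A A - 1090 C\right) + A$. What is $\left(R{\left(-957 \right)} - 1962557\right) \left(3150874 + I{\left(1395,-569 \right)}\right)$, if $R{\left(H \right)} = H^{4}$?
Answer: $4796552078523026976$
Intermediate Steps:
$I{\left(A,C \right)} = A + A^{2} - 1090 C$ ($I{\left(A,C \right)} = \left(A^{2} - 1090 C\right) + A = A + A^{2} - 1090 C$)
$\left(R{\left(-957 \right)} - 1962557\right) \left(3150874 + I{\left(1395,-569 \right)}\right) = \left(\left(-957\right)^{4} - 1962557\right) \left(3150874 + \left(1395 + 1395^{2} - -620210\right)\right) = \left(838779390801 - 1962557\right) \left(3150874 + \left(1395 + 1946025 + 620210\right)\right) = 838777428244 \left(3150874 + 2567630\right) = 838777428244 \cdot 5718504 = 4796552078523026976$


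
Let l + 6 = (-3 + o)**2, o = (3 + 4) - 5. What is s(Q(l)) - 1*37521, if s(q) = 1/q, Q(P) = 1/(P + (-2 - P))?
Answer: -37523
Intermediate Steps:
o = 2 (o = 7 - 5 = 2)
l = -5 (l = -6 + (-3 + 2)**2 = -6 + (-1)**2 = -6 + 1 = -5)
Q(P) = -1/2 (Q(P) = 1/(-2) = -1/2)
s(Q(l)) - 1*37521 = 1/(-1/2) - 1*37521 = -2 - 37521 = -37523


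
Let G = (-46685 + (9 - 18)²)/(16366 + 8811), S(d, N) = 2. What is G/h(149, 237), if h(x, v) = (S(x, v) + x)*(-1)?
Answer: 46604/3801727 ≈ 0.012259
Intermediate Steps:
G = -46604/25177 (G = (-46685 + (-9)²)/25177 = (-46685 + 81)*(1/25177) = -46604*1/25177 = -46604/25177 ≈ -1.8511)
h(x, v) = -2 - x (h(x, v) = (2 + x)*(-1) = -2 - x)
G/h(149, 237) = -46604/(25177*(-2 - 1*149)) = -46604/(25177*(-2 - 149)) = -46604/25177/(-151) = -46604/25177*(-1/151) = 46604/3801727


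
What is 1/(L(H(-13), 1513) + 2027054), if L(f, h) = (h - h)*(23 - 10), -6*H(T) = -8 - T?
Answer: 1/2027054 ≈ 4.9333e-7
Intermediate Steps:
H(T) = 4/3 + T/6 (H(T) = -(-8 - T)/6 = 4/3 + T/6)
L(f, h) = 0 (L(f, h) = 0*13 = 0)
1/(L(H(-13), 1513) + 2027054) = 1/(0 + 2027054) = 1/2027054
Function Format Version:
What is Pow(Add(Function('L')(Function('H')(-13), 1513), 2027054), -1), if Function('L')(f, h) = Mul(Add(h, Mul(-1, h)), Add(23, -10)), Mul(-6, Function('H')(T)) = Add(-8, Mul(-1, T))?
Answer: Rational(1, 2027054) ≈ 4.9333e-7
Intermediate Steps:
Function('H')(T) = Add(Rational(4, 3), Mul(Rational(1, 6), T)) (Function('H')(T) = Mul(Rational(-1, 6), Add(-8, Mul(-1, T))) = Add(Rational(4, 3), Mul(Rational(1, 6), T)))
Function('L')(f, h) = 0 (Function('L')(f, h) = Mul(0, 13) = 0)
Pow(Add(Function('L')(Function('H')(-13), 1513), 2027054), -1) = Pow(Add(0, 2027054), -1) = Pow(2027054, -1) = Rational(1, 2027054)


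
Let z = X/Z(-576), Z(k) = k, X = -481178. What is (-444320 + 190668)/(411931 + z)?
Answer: -73051776/118876717 ≈ -0.61452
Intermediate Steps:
z = 240589/288 (z = -481178/(-576) = -481178*(-1/576) = 240589/288 ≈ 835.38)
(-444320 + 190668)/(411931 + z) = (-444320 + 190668)/(411931 + 240589/288) = -253652/118876717/288 = -253652*288/118876717 = -73051776/118876717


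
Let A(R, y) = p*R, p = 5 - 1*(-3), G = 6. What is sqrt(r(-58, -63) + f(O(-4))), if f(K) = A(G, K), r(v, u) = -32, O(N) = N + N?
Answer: 4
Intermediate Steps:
O(N) = 2*N
p = 8 (p = 5 + 3 = 8)
A(R, y) = 8*R
f(K) = 48 (f(K) = 8*6 = 48)
sqrt(r(-58, -63) + f(O(-4))) = sqrt(-32 + 48) = sqrt(16) = 4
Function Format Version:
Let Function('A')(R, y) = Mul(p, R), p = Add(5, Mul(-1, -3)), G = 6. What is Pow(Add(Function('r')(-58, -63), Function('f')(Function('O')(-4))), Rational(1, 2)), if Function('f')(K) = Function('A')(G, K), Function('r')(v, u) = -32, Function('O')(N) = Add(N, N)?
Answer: 4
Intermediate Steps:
Function('O')(N) = Mul(2, N)
p = 8 (p = Add(5, 3) = 8)
Function('A')(R, y) = Mul(8, R)
Function('f')(K) = 48 (Function('f')(K) = Mul(8, 6) = 48)
Pow(Add(Function('r')(-58, -63), Function('f')(Function('O')(-4))), Rational(1, 2)) = Pow(Add(-32, 48), Rational(1, 2)) = Pow(16, Rational(1, 2)) = 4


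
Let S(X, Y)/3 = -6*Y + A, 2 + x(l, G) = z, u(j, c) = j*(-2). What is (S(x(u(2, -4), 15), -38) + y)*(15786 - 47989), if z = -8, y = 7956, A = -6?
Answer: -277654266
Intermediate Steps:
u(j, c) = -2*j
x(l, G) = -10 (x(l, G) = -2 - 8 = -10)
S(X, Y) = -18 - 18*Y (S(X, Y) = 3*(-6*Y - 6) = 3*(-6 - 6*Y) = -18 - 18*Y)
(S(x(u(2, -4), 15), -38) + y)*(15786 - 47989) = ((-18 - 18*(-38)) + 7956)*(15786 - 47989) = ((-18 + 684) + 7956)*(-32203) = (666 + 7956)*(-32203) = 8622*(-32203) = -277654266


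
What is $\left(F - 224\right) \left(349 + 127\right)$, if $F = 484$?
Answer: $123760$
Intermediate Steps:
$\left(F - 224\right) \left(349 + 127\right) = \left(484 - 224\right) \left(349 + 127\right) = 260 \cdot 476 = 123760$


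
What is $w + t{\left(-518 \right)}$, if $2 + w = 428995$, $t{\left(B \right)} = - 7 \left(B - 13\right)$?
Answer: $432710$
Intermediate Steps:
$t{\left(B \right)} = 91 - 7 B$ ($t{\left(B \right)} = - 7 \left(-13 + B\right) = 91 - 7 B$)
$w = 428993$ ($w = -2 + 428995 = 428993$)
$w + t{\left(-518 \right)} = 428993 + \left(91 - -3626\right) = 428993 + \left(91 + 3626\right) = 428993 + 3717 = 432710$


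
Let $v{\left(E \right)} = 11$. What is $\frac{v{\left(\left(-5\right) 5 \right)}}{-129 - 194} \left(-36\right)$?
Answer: $\frac{396}{323} \approx 1.226$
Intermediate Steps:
$\frac{v{\left(\left(-5\right) 5 \right)}}{-129 - 194} \left(-36\right) = \frac{1}{-129 - 194} \cdot 11 \left(-36\right) = \frac{1}{-323} \cdot 11 \left(-36\right) = \left(- \frac{1}{323}\right) 11 \left(-36\right) = \left(- \frac{11}{323}\right) \left(-36\right) = \frac{396}{323}$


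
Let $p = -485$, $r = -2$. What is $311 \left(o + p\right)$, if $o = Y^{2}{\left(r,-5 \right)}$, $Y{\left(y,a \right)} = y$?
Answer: $-149591$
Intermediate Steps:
$o = 4$ ($o = \left(-2\right)^{2} = 4$)
$311 \left(o + p\right) = 311 \left(4 - 485\right) = 311 \left(-481\right) = -149591$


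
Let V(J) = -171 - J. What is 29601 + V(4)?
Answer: 29426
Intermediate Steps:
29601 + V(4) = 29601 + (-171 - 1*4) = 29601 + (-171 - 4) = 29601 - 175 = 29426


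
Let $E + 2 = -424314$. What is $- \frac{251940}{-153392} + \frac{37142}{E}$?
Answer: $\frac{6325305461}{4067917492} \approx 1.5549$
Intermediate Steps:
$E = -424316$ ($E = -2 - 424314 = -424316$)
$- \frac{251940}{-153392} + \frac{37142}{E} = - \frac{251940}{-153392} + \frac{37142}{-424316} = \left(-251940\right) \left(- \frac{1}{153392}\right) + 37142 \left(- \frac{1}{424316}\right) = \frac{62985}{38348} - \frac{18571}{212158} = \frac{6325305461}{4067917492}$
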